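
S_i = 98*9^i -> [98, 882, 7938, 71442, 642978]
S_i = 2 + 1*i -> [2, 3, 4, 5, 6]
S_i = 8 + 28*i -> [8, 36, 64, 92, 120]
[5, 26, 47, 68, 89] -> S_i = 5 + 21*i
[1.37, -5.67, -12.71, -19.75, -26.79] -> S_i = 1.37 + -7.04*i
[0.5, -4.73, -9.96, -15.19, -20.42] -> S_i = 0.50 + -5.23*i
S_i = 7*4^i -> [7, 28, 112, 448, 1792]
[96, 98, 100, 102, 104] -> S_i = 96 + 2*i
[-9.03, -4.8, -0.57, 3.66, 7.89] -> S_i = -9.03 + 4.23*i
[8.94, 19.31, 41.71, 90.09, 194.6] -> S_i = 8.94*2.16^i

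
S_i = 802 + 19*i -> [802, 821, 840, 859, 878]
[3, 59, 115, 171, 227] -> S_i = 3 + 56*i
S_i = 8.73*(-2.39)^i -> [8.73, -20.86, 49.87, -119.18, 284.84]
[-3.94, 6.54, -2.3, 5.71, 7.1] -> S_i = Random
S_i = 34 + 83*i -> [34, 117, 200, 283, 366]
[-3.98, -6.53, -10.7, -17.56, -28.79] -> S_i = -3.98*1.64^i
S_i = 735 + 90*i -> [735, 825, 915, 1005, 1095]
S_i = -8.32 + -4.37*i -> [-8.32, -12.69, -17.06, -21.43, -25.8]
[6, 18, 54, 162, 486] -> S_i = 6*3^i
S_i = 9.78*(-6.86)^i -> [9.78, -67.09, 460.24, -3157.27, 21658.85]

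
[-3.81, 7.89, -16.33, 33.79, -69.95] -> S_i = -3.81*(-2.07)^i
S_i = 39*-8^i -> [39, -312, 2496, -19968, 159744]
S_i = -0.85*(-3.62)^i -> [-0.85, 3.08, -11.14, 40.32, -145.97]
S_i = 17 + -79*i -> [17, -62, -141, -220, -299]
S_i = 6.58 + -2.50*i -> [6.58, 4.08, 1.58, -0.92, -3.42]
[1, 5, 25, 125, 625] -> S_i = 1*5^i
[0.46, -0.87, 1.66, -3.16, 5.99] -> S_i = 0.46*(-1.90)^i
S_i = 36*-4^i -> [36, -144, 576, -2304, 9216]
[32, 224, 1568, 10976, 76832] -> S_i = 32*7^i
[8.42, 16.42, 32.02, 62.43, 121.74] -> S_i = 8.42*1.95^i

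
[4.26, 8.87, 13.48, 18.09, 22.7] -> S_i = 4.26 + 4.61*i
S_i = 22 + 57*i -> [22, 79, 136, 193, 250]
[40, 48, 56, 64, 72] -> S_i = 40 + 8*i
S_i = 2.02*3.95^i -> [2.02, 7.98, 31.52, 124.49, 491.74]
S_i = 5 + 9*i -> [5, 14, 23, 32, 41]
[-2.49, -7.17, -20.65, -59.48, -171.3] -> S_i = -2.49*2.88^i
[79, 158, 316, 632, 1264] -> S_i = 79*2^i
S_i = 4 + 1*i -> [4, 5, 6, 7, 8]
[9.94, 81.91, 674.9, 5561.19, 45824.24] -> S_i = 9.94*8.24^i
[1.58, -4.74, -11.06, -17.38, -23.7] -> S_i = 1.58 + -6.32*i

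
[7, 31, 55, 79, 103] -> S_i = 7 + 24*i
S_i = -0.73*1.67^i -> [-0.73, -1.22, -2.04, -3.4, -5.68]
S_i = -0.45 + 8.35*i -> [-0.45, 7.9, 16.25, 24.6, 32.95]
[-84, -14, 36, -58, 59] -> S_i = Random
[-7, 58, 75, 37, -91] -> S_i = Random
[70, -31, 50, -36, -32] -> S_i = Random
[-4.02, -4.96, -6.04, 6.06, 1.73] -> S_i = Random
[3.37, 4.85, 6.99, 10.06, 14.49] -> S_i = 3.37*1.44^i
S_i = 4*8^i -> [4, 32, 256, 2048, 16384]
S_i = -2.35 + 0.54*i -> [-2.35, -1.81, -1.27, -0.73, -0.19]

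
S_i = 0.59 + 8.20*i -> [0.59, 8.79, 16.99, 25.19, 33.39]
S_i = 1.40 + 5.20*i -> [1.4, 6.6, 11.8, 17.0, 22.2]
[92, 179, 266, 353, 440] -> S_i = 92 + 87*i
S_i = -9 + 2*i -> [-9, -7, -5, -3, -1]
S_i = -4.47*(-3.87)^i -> [-4.47, 17.3, -66.95, 259.08, -1002.65]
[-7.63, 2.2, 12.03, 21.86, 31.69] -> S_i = -7.63 + 9.83*i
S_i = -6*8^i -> [-6, -48, -384, -3072, -24576]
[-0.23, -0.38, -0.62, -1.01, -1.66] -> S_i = -0.23*1.64^i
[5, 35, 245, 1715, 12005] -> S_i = 5*7^i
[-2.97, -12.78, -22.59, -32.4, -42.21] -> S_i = -2.97 + -9.81*i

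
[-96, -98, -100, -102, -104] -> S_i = -96 + -2*i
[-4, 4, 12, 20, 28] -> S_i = -4 + 8*i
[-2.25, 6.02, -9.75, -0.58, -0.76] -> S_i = Random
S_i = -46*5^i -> [-46, -230, -1150, -5750, -28750]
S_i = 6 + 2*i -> [6, 8, 10, 12, 14]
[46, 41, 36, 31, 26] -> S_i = 46 + -5*i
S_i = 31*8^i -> [31, 248, 1984, 15872, 126976]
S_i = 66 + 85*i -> [66, 151, 236, 321, 406]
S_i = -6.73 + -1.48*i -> [-6.73, -8.21, -9.69, -11.17, -12.65]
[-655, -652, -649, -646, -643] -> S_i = -655 + 3*i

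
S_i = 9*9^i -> [9, 81, 729, 6561, 59049]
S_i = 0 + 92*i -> [0, 92, 184, 276, 368]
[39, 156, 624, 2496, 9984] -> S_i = 39*4^i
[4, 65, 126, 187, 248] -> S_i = 4 + 61*i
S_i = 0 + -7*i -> [0, -7, -14, -21, -28]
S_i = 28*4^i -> [28, 112, 448, 1792, 7168]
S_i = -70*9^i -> [-70, -630, -5670, -51030, -459270]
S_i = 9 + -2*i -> [9, 7, 5, 3, 1]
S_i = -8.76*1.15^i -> [-8.76, -10.07, -11.59, -13.32, -15.32]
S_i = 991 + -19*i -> [991, 972, 953, 934, 915]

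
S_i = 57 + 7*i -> [57, 64, 71, 78, 85]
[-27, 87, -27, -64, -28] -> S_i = Random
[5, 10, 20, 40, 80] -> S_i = 5*2^i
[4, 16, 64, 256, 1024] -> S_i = 4*4^i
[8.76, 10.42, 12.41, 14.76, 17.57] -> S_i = 8.76*1.19^i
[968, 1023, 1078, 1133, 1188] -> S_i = 968 + 55*i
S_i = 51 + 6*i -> [51, 57, 63, 69, 75]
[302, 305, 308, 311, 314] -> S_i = 302 + 3*i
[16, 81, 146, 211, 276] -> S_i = 16 + 65*i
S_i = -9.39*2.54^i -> [-9.39, -23.85, -60.58, -153.87, -390.84]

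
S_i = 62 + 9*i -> [62, 71, 80, 89, 98]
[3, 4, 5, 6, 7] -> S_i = 3 + 1*i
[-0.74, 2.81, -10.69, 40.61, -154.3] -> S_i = -0.74*(-3.80)^i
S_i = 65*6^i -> [65, 390, 2340, 14040, 84240]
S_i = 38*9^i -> [38, 342, 3078, 27702, 249318]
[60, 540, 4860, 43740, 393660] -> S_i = 60*9^i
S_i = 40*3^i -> [40, 120, 360, 1080, 3240]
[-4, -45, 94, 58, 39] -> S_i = Random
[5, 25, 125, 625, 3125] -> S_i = 5*5^i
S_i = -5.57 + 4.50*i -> [-5.57, -1.07, 3.43, 7.93, 12.43]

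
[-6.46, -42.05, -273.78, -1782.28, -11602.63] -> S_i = -6.46*6.51^i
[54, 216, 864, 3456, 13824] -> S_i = 54*4^i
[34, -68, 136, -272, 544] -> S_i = 34*-2^i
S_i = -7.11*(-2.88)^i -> [-7.11, 20.48, -58.97, 169.84, -489.15]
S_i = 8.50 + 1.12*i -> [8.5, 9.62, 10.74, 11.86, 12.98]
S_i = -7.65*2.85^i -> [-7.65, -21.8, -62.14, -177.09, -504.71]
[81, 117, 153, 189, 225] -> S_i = 81 + 36*i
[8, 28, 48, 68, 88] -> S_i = 8 + 20*i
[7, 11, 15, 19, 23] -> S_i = 7 + 4*i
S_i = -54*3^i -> [-54, -162, -486, -1458, -4374]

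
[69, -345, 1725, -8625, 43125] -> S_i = 69*-5^i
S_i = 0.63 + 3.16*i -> [0.63, 3.79, 6.95, 10.11, 13.27]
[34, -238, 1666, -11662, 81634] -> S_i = 34*-7^i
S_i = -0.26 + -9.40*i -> [-0.26, -9.66, -19.06, -28.46, -37.86]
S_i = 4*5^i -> [4, 20, 100, 500, 2500]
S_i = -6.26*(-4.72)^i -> [-6.26, 29.55, -139.46, 658.26, -3107.01]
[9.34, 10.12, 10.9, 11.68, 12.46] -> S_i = 9.34 + 0.78*i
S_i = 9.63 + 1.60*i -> [9.63, 11.23, 12.83, 14.43, 16.03]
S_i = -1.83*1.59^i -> [-1.83, -2.91, -4.63, -7.36, -11.7]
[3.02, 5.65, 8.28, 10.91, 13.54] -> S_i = 3.02 + 2.63*i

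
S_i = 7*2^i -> [7, 14, 28, 56, 112]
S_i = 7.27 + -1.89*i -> [7.27, 5.38, 3.49, 1.6, -0.29]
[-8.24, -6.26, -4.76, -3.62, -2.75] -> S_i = -8.24*0.76^i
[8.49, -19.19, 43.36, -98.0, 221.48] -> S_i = 8.49*(-2.26)^i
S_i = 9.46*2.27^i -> [9.46, 21.47, 48.75, 110.65, 251.19]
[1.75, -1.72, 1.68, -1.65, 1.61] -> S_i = 1.75*(-0.98)^i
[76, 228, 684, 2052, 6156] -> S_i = 76*3^i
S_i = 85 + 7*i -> [85, 92, 99, 106, 113]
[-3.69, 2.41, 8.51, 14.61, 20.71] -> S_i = -3.69 + 6.10*i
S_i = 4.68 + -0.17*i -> [4.68, 4.51, 4.34, 4.17, 4.0]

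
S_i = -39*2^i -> [-39, -78, -156, -312, -624]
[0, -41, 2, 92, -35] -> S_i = Random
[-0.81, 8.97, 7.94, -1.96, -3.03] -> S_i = Random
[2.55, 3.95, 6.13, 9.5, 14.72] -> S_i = 2.55*1.55^i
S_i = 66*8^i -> [66, 528, 4224, 33792, 270336]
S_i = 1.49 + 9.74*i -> [1.49, 11.23, 20.97, 30.71, 40.45]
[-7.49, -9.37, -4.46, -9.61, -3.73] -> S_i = Random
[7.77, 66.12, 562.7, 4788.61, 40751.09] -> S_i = 7.77*8.51^i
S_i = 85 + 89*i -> [85, 174, 263, 352, 441]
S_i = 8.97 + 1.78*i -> [8.97, 10.75, 12.53, 14.31, 16.09]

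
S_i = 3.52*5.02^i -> [3.52, 17.67, 88.71, 445.3, 2235.41]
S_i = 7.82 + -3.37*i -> [7.82, 4.45, 1.08, -2.29, -5.66]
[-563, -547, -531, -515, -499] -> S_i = -563 + 16*i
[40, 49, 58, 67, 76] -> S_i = 40 + 9*i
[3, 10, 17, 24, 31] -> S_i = 3 + 7*i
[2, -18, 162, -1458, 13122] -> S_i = 2*-9^i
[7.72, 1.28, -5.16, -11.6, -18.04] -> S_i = 7.72 + -6.44*i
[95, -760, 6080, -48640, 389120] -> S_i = 95*-8^i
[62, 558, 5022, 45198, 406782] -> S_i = 62*9^i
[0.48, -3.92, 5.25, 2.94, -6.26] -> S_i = Random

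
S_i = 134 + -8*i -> [134, 126, 118, 110, 102]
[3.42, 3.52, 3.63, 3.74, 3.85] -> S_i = 3.42*1.03^i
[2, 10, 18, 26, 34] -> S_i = 2 + 8*i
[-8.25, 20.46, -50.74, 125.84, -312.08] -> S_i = -8.25*(-2.48)^i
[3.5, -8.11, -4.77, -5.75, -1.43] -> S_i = Random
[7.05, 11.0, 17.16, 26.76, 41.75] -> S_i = 7.05*1.56^i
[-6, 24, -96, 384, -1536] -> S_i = -6*-4^i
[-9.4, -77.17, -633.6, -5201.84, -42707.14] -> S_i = -9.40*8.21^i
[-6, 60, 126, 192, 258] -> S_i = -6 + 66*i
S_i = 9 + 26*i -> [9, 35, 61, 87, 113]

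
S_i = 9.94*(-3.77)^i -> [9.94, -37.47, 141.28, -532.61, 2007.94]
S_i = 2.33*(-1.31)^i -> [2.33, -3.05, 4.0, -5.24, 6.86]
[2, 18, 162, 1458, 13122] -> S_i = 2*9^i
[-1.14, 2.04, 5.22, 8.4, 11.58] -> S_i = -1.14 + 3.18*i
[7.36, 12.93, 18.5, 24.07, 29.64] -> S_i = 7.36 + 5.57*i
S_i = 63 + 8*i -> [63, 71, 79, 87, 95]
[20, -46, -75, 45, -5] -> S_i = Random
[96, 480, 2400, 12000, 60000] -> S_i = 96*5^i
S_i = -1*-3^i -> [-1, 3, -9, 27, -81]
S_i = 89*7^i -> [89, 623, 4361, 30527, 213689]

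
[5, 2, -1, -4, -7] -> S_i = 5 + -3*i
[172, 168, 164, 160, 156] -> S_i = 172 + -4*i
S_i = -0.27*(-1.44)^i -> [-0.27, 0.39, -0.56, 0.81, -1.16]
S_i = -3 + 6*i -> [-3, 3, 9, 15, 21]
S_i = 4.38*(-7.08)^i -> [4.38, -31.01, 219.55, -1554.44, 11005.43]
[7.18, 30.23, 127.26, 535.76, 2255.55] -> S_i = 7.18*4.21^i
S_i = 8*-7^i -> [8, -56, 392, -2744, 19208]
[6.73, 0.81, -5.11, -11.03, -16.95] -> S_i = 6.73 + -5.92*i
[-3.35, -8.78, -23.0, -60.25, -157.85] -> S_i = -3.35*2.62^i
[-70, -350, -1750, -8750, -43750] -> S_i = -70*5^i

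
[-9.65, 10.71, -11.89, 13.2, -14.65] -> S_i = -9.65*(-1.11)^i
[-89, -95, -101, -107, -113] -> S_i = -89 + -6*i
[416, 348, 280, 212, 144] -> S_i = 416 + -68*i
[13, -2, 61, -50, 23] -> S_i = Random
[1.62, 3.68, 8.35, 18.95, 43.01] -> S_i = 1.62*2.27^i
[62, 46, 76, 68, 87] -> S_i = Random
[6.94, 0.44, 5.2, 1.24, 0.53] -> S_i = Random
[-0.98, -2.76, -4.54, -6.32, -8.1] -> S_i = -0.98 + -1.78*i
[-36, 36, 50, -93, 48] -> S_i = Random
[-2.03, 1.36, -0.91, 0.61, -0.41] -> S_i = -2.03*(-0.67)^i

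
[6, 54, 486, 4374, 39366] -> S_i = 6*9^i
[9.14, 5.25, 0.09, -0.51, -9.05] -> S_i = Random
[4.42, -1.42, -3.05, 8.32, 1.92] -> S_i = Random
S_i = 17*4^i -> [17, 68, 272, 1088, 4352]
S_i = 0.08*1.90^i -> [0.08, 0.15, 0.29, 0.55, 1.04]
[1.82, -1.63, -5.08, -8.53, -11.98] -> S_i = 1.82 + -3.45*i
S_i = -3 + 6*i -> [-3, 3, 9, 15, 21]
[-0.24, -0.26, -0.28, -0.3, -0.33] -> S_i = -0.24*1.08^i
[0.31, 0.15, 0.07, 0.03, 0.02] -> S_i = 0.31*0.47^i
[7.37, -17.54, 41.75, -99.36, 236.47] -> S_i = 7.37*(-2.38)^i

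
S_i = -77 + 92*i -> [-77, 15, 107, 199, 291]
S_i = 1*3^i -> [1, 3, 9, 27, 81]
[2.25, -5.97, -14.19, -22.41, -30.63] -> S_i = 2.25 + -8.22*i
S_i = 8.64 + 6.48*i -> [8.64, 15.12, 21.6, 28.08, 34.56]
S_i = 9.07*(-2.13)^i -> [9.07, -19.32, 41.15, -87.65, 186.69]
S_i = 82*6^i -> [82, 492, 2952, 17712, 106272]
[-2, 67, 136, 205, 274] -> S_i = -2 + 69*i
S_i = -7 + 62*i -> [-7, 55, 117, 179, 241]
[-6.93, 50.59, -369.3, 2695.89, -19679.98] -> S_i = -6.93*(-7.30)^i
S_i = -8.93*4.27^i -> [-8.93, -38.13, -162.82, -695.24, -2968.68]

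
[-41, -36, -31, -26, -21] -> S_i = -41 + 5*i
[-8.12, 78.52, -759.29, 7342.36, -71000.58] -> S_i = -8.12*(-9.67)^i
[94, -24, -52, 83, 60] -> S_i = Random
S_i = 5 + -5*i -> [5, 0, -5, -10, -15]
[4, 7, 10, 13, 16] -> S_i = 4 + 3*i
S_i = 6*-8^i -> [6, -48, 384, -3072, 24576]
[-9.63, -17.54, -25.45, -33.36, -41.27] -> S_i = -9.63 + -7.91*i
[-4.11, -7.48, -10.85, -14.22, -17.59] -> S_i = -4.11 + -3.37*i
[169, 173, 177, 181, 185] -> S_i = 169 + 4*i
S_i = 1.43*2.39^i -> [1.43, 3.42, 8.17, 19.52, 46.66]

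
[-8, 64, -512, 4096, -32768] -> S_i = -8*-8^i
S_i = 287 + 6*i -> [287, 293, 299, 305, 311]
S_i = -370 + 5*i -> [-370, -365, -360, -355, -350]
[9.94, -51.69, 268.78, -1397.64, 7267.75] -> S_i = 9.94*(-5.20)^i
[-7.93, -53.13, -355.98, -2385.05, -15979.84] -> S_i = -7.93*6.70^i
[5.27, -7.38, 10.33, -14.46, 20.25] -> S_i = 5.27*(-1.40)^i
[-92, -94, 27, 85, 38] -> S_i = Random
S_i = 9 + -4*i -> [9, 5, 1, -3, -7]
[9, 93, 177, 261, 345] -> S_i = 9 + 84*i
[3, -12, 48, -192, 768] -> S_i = 3*-4^i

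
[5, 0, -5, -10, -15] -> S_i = 5 + -5*i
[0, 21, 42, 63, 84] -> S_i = 0 + 21*i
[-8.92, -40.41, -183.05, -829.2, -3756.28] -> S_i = -8.92*4.53^i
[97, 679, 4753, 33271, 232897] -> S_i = 97*7^i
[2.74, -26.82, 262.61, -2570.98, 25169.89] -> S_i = 2.74*(-9.79)^i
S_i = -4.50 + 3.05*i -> [-4.5, -1.45, 1.6, 4.65, 7.7]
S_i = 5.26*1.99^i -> [5.26, 10.47, 20.83, 41.45, 82.49]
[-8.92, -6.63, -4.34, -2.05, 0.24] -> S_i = -8.92 + 2.29*i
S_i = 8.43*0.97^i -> [8.43, 8.18, 7.93, 7.69, 7.46]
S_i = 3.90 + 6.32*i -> [3.9, 10.22, 16.54, 22.86, 29.18]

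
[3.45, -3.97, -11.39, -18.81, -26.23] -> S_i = 3.45 + -7.42*i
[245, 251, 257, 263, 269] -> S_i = 245 + 6*i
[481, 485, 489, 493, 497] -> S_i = 481 + 4*i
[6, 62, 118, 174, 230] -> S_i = 6 + 56*i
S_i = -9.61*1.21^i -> [-9.61, -11.63, -14.07, -17.02, -20.6]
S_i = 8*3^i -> [8, 24, 72, 216, 648]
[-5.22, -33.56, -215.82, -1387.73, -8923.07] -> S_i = -5.22*6.43^i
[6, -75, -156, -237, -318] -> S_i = 6 + -81*i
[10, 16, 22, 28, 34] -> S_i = 10 + 6*i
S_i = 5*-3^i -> [5, -15, 45, -135, 405]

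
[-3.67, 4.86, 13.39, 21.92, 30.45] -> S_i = -3.67 + 8.53*i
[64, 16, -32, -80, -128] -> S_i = 64 + -48*i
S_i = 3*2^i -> [3, 6, 12, 24, 48]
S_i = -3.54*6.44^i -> [-3.54, -22.8, -146.82, -945.5, -6089.01]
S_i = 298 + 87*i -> [298, 385, 472, 559, 646]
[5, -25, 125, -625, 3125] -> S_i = 5*-5^i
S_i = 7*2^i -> [7, 14, 28, 56, 112]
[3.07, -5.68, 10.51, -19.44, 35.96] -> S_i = 3.07*(-1.85)^i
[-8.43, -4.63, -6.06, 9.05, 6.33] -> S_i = Random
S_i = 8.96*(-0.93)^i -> [8.96, -8.33, 7.75, -7.21, 6.7]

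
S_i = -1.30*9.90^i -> [-1.3, -12.87, -127.41, -1261.39, -12487.75]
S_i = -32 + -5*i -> [-32, -37, -42, -47, -52]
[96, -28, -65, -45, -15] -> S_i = Random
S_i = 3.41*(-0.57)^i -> [3.41, -1.94, 1.11, -0.63, 0.36]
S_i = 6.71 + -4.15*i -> [6.71, 2.56, -1.59, -5.74, -9.89]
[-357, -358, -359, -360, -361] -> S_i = -357 + -1*i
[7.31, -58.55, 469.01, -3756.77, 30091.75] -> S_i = 7.31*(-8.01)^i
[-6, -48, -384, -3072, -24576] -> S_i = -6*8^i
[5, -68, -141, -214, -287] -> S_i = 5 + -73*i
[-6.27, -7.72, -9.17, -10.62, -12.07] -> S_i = -6.27 + -1.45*i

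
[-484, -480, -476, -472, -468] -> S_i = -484 + 4*i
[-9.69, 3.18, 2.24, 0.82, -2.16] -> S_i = Random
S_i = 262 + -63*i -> [262, 199, 136, 73, 10]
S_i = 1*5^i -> [1, 5, 25, 125, 625]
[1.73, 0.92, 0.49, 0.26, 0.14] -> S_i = 1.73*0.53^i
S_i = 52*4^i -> [52, 208, 832, 3328, 13312]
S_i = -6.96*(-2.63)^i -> [-6.96, 18.3, -48.14, 126.61, -332.99]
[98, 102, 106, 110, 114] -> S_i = 98 + 4*i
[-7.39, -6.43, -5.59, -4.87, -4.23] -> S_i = -7.39*0.87^i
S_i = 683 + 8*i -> [683, 691, 699, 707, 715]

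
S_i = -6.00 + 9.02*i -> [-6.0, 3.02, 12.04, 21.06, 30.08]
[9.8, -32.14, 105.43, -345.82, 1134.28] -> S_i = 9.80*(-3.28)^i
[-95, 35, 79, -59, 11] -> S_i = Random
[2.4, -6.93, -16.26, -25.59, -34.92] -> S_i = 2.40 + -9.33*i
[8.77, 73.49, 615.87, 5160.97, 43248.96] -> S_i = 8.77*8.38^i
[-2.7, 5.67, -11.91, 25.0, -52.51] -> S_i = -2.70*(-2.10)^i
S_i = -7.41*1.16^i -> [-7.41, -8.6, -9.97, -11.57, -13.42]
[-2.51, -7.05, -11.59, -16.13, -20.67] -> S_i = -2.51 + -4.54*i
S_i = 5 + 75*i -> [5, 80, 155, 230, 305]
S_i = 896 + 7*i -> [896, 903, 910, 917, 924]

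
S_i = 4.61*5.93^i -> [4.61, 27.34, 162.11, 961.31, 5700.59]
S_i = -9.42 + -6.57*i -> [-9.42, -15.99, -22.56, -29.13, -35.7]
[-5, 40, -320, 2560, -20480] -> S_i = -5*-8^i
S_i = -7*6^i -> [-7, -42, -252, -1512, -9072]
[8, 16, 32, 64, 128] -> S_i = 8*2^i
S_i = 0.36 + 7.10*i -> [0.36, 7.46, 14.56, 21.66, 28.76]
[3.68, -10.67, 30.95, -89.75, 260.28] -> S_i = 3.68*(-2.90)^i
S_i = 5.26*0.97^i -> [5.26, 5.1, 4.95, 4.8, 4.66]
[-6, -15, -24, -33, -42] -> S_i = -6 + -9*i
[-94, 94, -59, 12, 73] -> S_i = Random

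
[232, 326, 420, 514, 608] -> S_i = 232 + 94*i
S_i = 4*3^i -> [4, 12, 36, 108, 324]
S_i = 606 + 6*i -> [606, 612, 618, 624, 630]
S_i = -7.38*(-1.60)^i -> [-7.38, 11.81, -18.89, 30.23, -48.37]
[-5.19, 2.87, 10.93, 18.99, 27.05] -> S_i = -5.19 + 8.06*i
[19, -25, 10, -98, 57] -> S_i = Random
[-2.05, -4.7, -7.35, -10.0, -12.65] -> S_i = -2.05 + -2.65*i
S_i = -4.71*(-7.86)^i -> [-4.71, 37.02, -290.98, 2287.12, -17976.75]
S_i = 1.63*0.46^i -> [1.63, 0.75, 0.34, 0.16, 0.07]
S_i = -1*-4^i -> [-1, 4, -16, 64, -256]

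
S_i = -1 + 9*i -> [-1, 8, 17, 26, 35]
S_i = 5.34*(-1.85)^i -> [5.34, -9.88, 18.28, -33.81, 62.55]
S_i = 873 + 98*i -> [873, 971, 1069, 1167, 1265]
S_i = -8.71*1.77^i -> [-8.71, -15.42, -27.29, -48.3, -85.49]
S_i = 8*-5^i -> [8, -40, 200, -1000, 5000]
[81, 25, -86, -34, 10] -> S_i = Random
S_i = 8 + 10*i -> [8, 18, 28, 38, 48]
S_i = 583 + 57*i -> [583, 640, 697, 754, 811]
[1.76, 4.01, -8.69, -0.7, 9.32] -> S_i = Random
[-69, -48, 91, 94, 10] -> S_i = Random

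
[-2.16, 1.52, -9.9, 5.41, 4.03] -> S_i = Random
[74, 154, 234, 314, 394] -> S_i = 74 + 80*i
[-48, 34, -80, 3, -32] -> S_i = Random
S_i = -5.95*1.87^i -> [-5.95, -11.13, -20.81, -38.91, -72.76]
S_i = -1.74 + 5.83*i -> [-1.74, 4.09, 9.92, 15.75, 21.58]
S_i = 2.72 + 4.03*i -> [2.72, 6.75, 10.78, 14.81, 18.84]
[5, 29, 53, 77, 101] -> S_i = 5 + 24*i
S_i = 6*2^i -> [6, 12, 24, 48, 96]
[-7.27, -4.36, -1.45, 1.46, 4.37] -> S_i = -7.27 + 2.91*i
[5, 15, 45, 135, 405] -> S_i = 5*3^i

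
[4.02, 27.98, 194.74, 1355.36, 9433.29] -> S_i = 4.02*6.96^i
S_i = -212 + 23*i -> [-212, -189, -166, -143, -120]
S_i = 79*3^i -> [79, 237, 711, 2133, 6399]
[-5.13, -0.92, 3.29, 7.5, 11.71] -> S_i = -5.13 + 4.21*i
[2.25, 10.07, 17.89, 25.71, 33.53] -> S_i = 2.25 + 7.82*i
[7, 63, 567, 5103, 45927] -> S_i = 7*9^i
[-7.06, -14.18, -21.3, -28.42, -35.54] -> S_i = -7.06 + -7.12*i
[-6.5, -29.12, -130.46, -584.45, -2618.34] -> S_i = -6.50*4.48^i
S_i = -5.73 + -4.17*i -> [-5.73, -9.9, -14.07, -18.24, -22.41]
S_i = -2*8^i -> [-2, -16, -128, -1024, -8192]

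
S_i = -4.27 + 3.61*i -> [-4.27, -0.66, 2.95, 6.56, 10.17]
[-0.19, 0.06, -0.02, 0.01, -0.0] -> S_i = -0.19*(-0.31)^i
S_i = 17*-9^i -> [17, -153, 1377, -12393, 111537]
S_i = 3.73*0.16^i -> [3.73, 0.6, 0.1, 0.02, 0.0]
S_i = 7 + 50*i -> [7, 57, 107, 157, 207]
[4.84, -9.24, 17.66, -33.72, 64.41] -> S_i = 4.84*(-1.91)^i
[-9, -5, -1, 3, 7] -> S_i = -9 + 4*i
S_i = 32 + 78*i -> [32, 110, 188, 266, 344]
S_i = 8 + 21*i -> [8, 29, 50, 71, 92]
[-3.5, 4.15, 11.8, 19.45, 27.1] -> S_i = -3.50 + 7.65*i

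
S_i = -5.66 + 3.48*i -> [-5.66, -2.18, 1.3, 4.78, 8.26]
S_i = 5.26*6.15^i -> [5.26, 32.35, 198.95, 1223.52, 7524.65]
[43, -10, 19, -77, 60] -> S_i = Random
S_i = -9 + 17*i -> [-9, 8, 25, 42, 59]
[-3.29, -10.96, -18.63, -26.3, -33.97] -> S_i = -3.29 + -7.67*i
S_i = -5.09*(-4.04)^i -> [-5.09, 20.56, -83.08, 335.63, -1355.95]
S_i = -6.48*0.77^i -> [-6.48, -4.99, -3.84, -2.96, -2.28]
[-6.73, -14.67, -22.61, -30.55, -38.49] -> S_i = -6.73 + -7.94*i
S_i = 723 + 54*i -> [723, 777, 831, 885, 939]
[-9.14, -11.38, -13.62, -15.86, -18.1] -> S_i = -9.14 + -2.24*i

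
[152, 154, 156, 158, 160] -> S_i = 152 + 2*i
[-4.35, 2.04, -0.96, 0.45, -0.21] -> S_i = -4.35*(-0.47)^i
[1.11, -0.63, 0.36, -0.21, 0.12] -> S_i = 1.11*(-0.57)^i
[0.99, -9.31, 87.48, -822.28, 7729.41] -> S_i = 0.99*(-9.40)^i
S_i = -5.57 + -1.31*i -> [-5.57, -6.88, -8.19, -9.5, -10.81]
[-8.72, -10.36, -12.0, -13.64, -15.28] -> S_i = -8.72 + -1.64*i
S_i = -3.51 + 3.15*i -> [-3.51, -0.36, 2.79, 5.94, 9.09]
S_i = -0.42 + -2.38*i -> [-0.42, -2.8, -5.18, -7.56, -9.94]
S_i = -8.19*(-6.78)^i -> [-8.19, 55.53, -376.48, 2552.54, -17306.24]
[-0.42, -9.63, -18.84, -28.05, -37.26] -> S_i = -0.42 + -9.21*i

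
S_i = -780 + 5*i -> [-780, -775, -770, -765, -760]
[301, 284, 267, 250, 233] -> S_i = 301 + -17*i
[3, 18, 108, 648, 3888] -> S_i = 3*6^i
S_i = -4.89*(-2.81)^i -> [-4.89, 13.74, -38.61, 108.5, -304.88]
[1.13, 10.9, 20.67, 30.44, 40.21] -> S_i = 1.13 + 9.77*i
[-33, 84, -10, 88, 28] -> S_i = Random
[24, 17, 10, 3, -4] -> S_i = 24 + -7*i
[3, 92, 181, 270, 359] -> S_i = 3 + 89*i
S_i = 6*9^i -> [6, 54, 486, 4374, 39366]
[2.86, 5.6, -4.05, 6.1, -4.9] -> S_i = Random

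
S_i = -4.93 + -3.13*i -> [-4.93, -8.06, -11.19, -14.32, -17.45]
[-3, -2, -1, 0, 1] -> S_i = -3 + 1*i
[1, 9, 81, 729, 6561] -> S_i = 1*9^i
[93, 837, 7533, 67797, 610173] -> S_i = 93*9^i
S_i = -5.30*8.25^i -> [-5.3, -43.72, -360.73, -2976.03, -24552.27]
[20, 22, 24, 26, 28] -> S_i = 20 + 2*i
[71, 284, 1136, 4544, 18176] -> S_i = 71*4^i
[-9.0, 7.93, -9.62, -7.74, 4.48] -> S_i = Random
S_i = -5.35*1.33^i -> [-5.35, -7.12, -9.46, -12.59, -16.74]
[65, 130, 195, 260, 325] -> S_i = 65 + 65*i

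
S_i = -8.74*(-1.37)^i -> [-8.74, 11.97, -16.4, 22.47, -30.79]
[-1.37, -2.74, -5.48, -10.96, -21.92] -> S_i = -1.37*2.00^i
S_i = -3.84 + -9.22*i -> [-3.84, -13.06, -22.28, -31.5, -40.72]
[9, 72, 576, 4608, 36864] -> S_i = 9*8^i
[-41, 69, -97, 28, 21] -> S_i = Random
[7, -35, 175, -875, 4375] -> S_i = 7*-5^i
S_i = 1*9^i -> [1, 9, 81, 729, 6561]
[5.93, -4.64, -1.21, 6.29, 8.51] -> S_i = Random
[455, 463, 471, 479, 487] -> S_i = 455 + 8*i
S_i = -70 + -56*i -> [-70, -126, -182, -238, -294]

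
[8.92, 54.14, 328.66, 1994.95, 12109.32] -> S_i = 8.92*6.07^i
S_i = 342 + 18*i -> [342, 360, 378, 396, 414]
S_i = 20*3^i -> [20, 60, 180, 540, 1620]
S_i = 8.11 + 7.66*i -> [8.11, 15.77, 23.43, 31.09, 38.75]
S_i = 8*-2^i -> [8, -16, 32, -64, 128]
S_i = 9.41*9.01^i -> [9.41, 84.78, 763.9, 6882.78, 62013.86]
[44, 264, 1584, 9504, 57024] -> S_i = 44*6^i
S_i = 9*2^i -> [9, 18, 36, 72, 144]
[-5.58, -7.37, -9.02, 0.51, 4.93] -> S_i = Random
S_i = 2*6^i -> [2, 12, 72, 432, 2592]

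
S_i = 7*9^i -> [7, 63, 567, 5103, 45927]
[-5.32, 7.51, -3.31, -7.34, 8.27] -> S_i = Random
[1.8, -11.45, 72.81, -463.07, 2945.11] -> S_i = 1.80*(-6.36)^i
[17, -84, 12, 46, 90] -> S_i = Random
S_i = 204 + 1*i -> [204, 205, 206, 207, 208]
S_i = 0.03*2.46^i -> [0.03, 0.07, 0.18, 0.45, 1.1]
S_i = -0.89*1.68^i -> [-0.89, -1.5, -2.51, -4.22, -7.09]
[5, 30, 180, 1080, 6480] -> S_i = 5*6^i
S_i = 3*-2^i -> [3, -6, 12, -24, 48]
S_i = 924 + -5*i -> [924, 919, 914, 909, 904]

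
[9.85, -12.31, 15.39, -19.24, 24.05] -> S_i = 9.85*(-1.25)^i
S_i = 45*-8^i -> [45, -360, 2880, -23040, 184320]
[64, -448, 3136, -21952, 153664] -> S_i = 64*-7^i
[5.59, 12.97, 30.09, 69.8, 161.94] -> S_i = 5.59*2.32^i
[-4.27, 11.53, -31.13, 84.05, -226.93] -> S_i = -4.27*(-2.70)^i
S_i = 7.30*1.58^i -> [7.3, 11.53, 18.22, 28.79, 45.49]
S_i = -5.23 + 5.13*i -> [-5.23, -0.1, 5.03, 10.16, 15.29]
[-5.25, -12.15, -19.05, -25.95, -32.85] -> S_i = -5.25 + -6.90*i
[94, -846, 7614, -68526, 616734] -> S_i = 94*-9^i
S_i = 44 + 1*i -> [44, 45, 46, 47, 48]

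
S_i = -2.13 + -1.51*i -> [-2.13, -3.64, -5.15, -6.66, -8.17]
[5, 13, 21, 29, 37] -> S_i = 5 + 8*i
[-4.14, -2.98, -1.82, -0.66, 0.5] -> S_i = -4.14 + 1.16*i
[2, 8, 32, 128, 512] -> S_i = 2*4^i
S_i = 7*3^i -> [7, 21, 63, 189, 567]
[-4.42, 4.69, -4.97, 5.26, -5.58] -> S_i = -4.42*(-1.06)^i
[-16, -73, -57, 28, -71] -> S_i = Random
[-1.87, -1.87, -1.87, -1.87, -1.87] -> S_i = -1.87 + 0.00*i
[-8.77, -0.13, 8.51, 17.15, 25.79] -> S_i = -8.77 + 8.64*i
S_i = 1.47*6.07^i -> [1.47, 8.92, 54.16, 328.76, 1995.59]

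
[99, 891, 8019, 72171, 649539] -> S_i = 99*9^i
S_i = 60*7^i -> [60, 420, 2940, 20580, 144060]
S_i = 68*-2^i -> [68, -136, 272, -544, 1088]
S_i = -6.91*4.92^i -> [-6.91, -34.0, -167.27, -822.95, -4048.91]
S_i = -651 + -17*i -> [-651, -668, -685, -702, -719]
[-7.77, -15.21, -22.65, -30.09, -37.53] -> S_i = -7.77 + -7.44*i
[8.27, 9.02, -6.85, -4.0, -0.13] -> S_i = Random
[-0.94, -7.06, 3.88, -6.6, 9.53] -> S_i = Random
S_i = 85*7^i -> [85, 595, 4165, 29155, 204085]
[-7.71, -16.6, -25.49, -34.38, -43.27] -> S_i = -7.71 + -8.89*i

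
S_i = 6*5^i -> [6, 30, 150, 750, 3750]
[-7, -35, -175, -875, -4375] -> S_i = -7*5^i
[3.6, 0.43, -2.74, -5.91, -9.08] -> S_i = 3.60 + -3.17*i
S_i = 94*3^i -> [94, 282, 846, 2538, 7614]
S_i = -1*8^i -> [-1, -8, -64, -512, -4096]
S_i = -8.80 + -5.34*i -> [-8.8, -14.14, -19.48, -24.82, -30.16]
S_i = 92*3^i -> [92, 276, 828, 2484, 7452]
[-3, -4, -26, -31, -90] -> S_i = Random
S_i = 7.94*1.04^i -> [7.94, 8.26, 8.59, 8.93, 9.29]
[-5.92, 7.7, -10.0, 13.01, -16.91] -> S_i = -5.92*(-1.30)^i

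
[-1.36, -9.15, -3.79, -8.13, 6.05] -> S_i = Random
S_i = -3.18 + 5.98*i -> [-3.18, 2.8, 8.78, 14.76, 20.74]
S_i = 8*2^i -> [8, 16, 32, 64, 128]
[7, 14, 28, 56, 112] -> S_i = 7*2^i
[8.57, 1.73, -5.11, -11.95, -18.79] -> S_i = 8.57 + -6.84*i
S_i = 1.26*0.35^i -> [1.26, 0.44, 0.15, 0.05, 0.02]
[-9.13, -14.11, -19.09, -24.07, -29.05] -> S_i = -9.13 + -4.98*i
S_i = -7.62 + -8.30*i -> [-7.62, -15.92, -24.22, -32.52, -40.82]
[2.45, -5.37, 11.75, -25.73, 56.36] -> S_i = 2.45*(-2.19)^i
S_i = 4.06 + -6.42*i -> [4.06, -2.36, -8.78, -15.2, -21.62]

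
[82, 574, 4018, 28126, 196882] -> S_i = 82*7^i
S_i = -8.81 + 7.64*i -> [-8.81, -1.17, 6.47, 14.11, 21.75]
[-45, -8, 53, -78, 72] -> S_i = Random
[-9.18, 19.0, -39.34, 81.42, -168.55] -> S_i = -9.18*(-2.07)^i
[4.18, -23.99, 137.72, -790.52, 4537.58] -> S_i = 4.18*(-5.74)^i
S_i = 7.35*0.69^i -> [7.35, 5.07, 3.5, 2.41, 1.67]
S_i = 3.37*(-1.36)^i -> [3.37, -4.58, 6.23, -8.48, 11.53]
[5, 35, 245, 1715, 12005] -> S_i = 5*7^i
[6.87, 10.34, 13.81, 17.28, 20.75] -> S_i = 6.87 + 3.47*i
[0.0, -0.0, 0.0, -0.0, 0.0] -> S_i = 0.00*(-8.82)^i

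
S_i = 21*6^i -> [21, 126, 756, 4536, 27216]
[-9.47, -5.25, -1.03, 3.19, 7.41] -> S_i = -9.47 + 4.22*i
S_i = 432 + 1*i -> [432, 433, 434, 435, 436]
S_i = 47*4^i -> [47, 188, 752, 3008, 12032]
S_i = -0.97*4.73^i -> [-0.97, -4.59, -21.7, -102.65, -485.53]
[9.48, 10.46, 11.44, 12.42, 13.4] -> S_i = 9.48 + 0.98*i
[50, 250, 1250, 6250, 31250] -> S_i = 50*5^i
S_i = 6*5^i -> [6, 30, 150, 750, 3750]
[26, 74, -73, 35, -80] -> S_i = Random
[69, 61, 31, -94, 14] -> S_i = Random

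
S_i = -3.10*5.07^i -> [-3.1, -15.72, -79.69, -404.0, -2048.3]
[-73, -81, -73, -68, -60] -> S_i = Random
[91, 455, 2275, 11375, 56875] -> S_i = 91*5^i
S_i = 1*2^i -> [1, 2, 4, 8, 16]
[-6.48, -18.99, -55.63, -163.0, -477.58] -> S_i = -6.48*2.93^i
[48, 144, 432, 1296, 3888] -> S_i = 48*3^i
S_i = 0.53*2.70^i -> [0.53, 1.43, 3.86, 10.43, 28.17]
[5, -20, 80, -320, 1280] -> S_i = 5*-4^i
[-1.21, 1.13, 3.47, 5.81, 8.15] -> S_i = -1.21 + 2.34*i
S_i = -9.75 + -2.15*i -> [-9.75, -11.9, -14.05, -16.2, -18.35]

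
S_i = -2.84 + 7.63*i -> [-2.84, 4.79, 12.42, 20.05, 27.68]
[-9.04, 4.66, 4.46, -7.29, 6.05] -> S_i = Random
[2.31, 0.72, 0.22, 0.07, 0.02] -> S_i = 2.31*0.31^i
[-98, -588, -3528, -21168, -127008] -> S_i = -98*6^i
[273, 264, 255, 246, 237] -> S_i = 273 + -9*i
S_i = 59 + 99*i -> [59, 158, 257, 356, 455]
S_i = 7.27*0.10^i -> [7.27, 0.73, 0.07, 0.01, 0.0]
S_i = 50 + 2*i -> [50, 52, 54, 56, 58]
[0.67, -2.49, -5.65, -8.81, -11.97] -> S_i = 0.67 + -3.16*i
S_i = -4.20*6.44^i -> [-4.2, -27.05, -174.19, -1121.78, -7224.25]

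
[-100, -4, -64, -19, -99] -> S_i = Random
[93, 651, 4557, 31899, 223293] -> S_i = 93*7^i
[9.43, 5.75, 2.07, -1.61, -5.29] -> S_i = 9.43 + -3.68*i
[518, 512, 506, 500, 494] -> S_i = 518 + -6*i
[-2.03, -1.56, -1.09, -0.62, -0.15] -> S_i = -2.03 + 0.47*i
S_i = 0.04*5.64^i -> [0.04, 0.23, 1.27, 7.18, 40.47]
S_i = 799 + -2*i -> [799, 797, 795, 793, 791]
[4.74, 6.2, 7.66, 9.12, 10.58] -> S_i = 4.74 + 1.46*i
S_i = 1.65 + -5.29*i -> [1.65, -3.64, -8.93, -14.22, -19.51]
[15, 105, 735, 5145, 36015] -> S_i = 15*7^i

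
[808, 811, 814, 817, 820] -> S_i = 808 + 3*i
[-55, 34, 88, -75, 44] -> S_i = Random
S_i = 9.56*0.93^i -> [9.56, 8.89, 8.27, 7.69, 7.15]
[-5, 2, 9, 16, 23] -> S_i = -5 + 7*i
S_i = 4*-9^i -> [4, -36, 324, -2916, 26244]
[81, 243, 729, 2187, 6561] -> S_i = 81*3^i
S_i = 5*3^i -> [5, 15, 45, 135, 405]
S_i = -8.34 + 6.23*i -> [-8.34, -2.11, 4.12, 10.35, 16.58]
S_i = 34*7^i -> [34, 238, 1666, 11662, 81634]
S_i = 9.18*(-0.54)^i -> [9.18, -4.96, 2.68, -1.45, 0.78]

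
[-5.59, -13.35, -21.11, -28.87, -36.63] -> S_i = -5.59 + -7.76*i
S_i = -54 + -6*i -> [-54, -60, -66, -72, -78]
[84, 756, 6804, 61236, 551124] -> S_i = 84*9^i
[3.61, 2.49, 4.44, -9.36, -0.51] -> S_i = Random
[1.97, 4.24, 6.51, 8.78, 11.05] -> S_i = 1.97 + 2.27*i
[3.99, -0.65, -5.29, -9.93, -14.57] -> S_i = 3.99 + -4.64*i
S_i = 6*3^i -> [6, 18, 54, 162, 486]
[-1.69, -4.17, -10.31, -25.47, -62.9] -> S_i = -1.69*2.47^i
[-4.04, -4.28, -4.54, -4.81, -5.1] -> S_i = -4.04*1.06^i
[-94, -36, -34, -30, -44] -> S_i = Random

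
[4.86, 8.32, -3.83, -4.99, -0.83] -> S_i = Random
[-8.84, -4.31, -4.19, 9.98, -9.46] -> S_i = Random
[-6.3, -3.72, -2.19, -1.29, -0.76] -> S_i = -6.30*0.59^i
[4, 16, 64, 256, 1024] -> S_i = 4*4^i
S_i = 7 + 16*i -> [7, 23, 39, 55, 71]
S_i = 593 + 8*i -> [593, 601, 609, 617, 625]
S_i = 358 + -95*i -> [358, 263, 168, 73, -22]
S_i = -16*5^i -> [-16, -80, -400, -2000, -10000]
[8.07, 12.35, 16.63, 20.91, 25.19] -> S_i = 8.07 + 4.28*i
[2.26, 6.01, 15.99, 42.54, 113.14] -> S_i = 2.26*2.66^i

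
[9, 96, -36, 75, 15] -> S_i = Random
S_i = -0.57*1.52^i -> [-0.57, -0.87, -1.32, -2.0, -3.04]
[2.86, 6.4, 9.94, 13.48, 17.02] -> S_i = 2.86 + 3.54*i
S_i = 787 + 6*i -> [787, 793, 799, 805, 811]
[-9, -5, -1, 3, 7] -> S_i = -9 + 4*i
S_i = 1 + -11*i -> [1, -10, -21, -32, -43]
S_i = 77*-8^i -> [77, -616, 4928, -39424, 315392]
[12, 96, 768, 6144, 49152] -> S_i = 12*8^i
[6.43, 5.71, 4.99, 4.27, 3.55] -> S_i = 6.43 + -0.72*i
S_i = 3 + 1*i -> [3, 4, 5, 6, 7]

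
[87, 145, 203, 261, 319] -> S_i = 87 + 58*i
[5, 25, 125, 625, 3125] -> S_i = 5*5^i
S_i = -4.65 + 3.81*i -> [-4.65, -0.84, 2.97, 6.78, 10.59]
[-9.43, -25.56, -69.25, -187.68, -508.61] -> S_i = -9.43*2.71^i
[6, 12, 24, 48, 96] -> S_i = 6*2^i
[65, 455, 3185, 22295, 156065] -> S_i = 65*7^i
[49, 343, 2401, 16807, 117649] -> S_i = 49*7^i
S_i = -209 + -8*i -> [-209, -217, -225, -233, -241]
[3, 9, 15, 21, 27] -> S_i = 3 + 6*i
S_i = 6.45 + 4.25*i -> [6.45, 10.7, 14.95, 19.2, 23.45]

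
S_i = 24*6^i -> [24, 144, 864, 5184, 31104]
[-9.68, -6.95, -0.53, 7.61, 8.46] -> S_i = Random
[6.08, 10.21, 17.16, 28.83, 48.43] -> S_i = 6.08*1.68^i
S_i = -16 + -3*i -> [-16, -19, -22, -25, -28]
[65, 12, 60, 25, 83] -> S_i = Random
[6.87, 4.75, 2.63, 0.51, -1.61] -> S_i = 6.87 + -2.12*i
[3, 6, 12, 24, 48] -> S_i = 3*2^i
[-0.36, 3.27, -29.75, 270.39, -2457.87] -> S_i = -0.36*(-9.09)^i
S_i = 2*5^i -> [2, 10, 50, 250, 1250]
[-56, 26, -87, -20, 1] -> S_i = Random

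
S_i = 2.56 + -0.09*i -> [2.56, 2.47, 2.38, 2.29, 2.2]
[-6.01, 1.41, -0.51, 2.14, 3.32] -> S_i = Random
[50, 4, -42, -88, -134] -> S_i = 50 + -46*i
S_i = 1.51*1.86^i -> [1.51, 2.81, 5.22, 9.72, 18.07]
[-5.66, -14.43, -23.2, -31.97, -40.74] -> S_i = -5.66 + -8.77*i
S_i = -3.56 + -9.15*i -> [-3.56, -12.71, -21.86, -31.01, -40.16]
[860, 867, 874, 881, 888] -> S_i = 860 + 7*i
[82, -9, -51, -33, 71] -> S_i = Random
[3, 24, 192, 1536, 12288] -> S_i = 3*8^i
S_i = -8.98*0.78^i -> [-8.98, -7.0, -5.46, -4.26, -3.32]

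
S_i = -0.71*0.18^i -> [-0.71, -0.13, -0.02, -0.0, -0.0]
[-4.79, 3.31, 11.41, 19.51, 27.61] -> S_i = -4.79 + 8.10*i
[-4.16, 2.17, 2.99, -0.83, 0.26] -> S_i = Random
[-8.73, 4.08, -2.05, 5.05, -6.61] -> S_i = Random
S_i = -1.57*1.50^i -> [-1.57, -2.36, -3.53, -5.3, -7.95]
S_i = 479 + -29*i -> [479, 450, 421, 392, 363]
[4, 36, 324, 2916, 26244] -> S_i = 4*9^i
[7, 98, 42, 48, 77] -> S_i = Random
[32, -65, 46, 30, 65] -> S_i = Random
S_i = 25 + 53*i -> [25, 78, 131, 184, 237]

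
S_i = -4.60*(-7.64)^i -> [-4.6, 35.14, -268.5, 2051.34, -15672.25]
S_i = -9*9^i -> [-9, -81, -729, -6561, -59049]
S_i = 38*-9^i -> [38, -342, 3078, -27702, 249318]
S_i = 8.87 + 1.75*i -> [8.87, 10.62, 12.37, 14.12, 15.87]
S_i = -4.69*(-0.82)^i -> [-4.69, 3.85, -3.15, 2.59, -2.12]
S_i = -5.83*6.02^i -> [-5.83, -35.1, -211.28, -1271.91, -7656.93]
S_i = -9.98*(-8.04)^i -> [-9.98, 80.24, -645.12, 5186.79, -41701.79]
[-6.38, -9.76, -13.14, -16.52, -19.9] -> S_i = -6.38 + -3.38*i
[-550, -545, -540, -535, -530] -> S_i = -550 + 5*i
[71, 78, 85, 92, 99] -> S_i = 71 + 7*i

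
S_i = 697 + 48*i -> [697, 745, 793, 841, 889]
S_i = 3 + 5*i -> [3, 8, 13, 18, 23]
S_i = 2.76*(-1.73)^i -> [2.76, -4.77, 8.26, -14.29, 24.72]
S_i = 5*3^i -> [5, 15, 45, 135, 405]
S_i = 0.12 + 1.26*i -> [0.12, 1.38, 2.64, 3.9, 5.16]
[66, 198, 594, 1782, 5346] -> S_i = 66*3^i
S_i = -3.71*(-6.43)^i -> [-3.71, 23.86, -153.39, 986.29, -6341.88]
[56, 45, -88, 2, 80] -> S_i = Random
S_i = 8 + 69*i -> [8, 77, 146, 215, 284]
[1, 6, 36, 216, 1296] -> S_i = 1*6^i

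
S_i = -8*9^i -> [-8, -72, -648, -5832, -52488]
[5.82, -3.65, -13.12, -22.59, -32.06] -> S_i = 5.82 + -9.47*i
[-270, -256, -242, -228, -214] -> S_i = -270 + 14*i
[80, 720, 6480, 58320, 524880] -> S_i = 80*9^i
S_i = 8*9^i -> [8, 72, 648, 5832, 52488]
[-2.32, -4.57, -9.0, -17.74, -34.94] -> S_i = -2.32*1.97^i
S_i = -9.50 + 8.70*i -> [-9.5, -0.8, 7.9, 16.6, 25.3]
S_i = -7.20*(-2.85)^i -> [-7.2, 20.52, -58.48, 166.67, -475.02]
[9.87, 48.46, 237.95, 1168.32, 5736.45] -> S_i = 9.87*4.91^i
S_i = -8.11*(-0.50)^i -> [-8.11, 4.06, -2.03, 1.01, -0.51]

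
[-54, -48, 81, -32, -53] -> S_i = Random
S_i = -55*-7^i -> [-55, 385, -2695, 18865, -132055]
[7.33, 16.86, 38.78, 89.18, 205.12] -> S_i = 7.33*2.30^i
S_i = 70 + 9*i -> [70, 79, 88, 97, 106]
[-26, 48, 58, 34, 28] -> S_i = Random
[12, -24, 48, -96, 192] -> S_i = 12*-2^i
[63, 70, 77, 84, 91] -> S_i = 63 + 7*i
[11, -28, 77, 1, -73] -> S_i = Random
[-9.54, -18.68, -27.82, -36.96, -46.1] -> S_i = -9.54 + -9.14*i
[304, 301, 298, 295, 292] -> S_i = 304 + -3*i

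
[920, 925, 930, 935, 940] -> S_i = 920 + 5*i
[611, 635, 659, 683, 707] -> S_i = 611 + 24*i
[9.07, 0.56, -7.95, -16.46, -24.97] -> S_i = 9.07 + -8.51*i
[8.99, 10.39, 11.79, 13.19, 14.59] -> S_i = 8.99 + 1.40*i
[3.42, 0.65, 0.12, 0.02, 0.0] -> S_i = 3.42*0.19^i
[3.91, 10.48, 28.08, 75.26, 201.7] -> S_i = 3.91*2.68^i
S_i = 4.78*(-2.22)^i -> [4.78, -10.61, 23.56, -52.3, 116.1]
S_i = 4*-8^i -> [4, -32, 256, -2048, 16384]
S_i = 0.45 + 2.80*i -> [0.45, 3.25, 6.05, 8.85, 11.65]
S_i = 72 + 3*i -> [72, 75, 78, 81, 84]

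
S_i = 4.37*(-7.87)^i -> [4.37, -34.39, 270.66, -2130.13, 16764.1]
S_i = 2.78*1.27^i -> [2.78, 3.53, 4.48, 5.69, 7.23]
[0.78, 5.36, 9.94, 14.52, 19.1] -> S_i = 0.78 + 4.58*i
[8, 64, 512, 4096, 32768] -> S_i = 8*8^i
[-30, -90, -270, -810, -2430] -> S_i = -30*3^i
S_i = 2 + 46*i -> [2, 48, 94, 140, 186]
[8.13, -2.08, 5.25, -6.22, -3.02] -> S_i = Random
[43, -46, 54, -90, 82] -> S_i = Random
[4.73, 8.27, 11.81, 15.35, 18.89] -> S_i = 4.73 + 3.54*i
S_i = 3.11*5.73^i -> [3.11, 17.82, 102.11, 585.09, 3352.58]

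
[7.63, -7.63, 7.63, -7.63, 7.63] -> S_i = 7.63*(-1.00)^i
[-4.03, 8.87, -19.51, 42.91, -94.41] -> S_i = -4.03*(-2.20)^i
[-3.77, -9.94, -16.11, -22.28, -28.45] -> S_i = -3.77 + -6.17*i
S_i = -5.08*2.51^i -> [-5.08, -12.75, -32.0, -80.33, -201.63]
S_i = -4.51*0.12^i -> [-4.51, -0.54, -0.06, -0.01, -0.0]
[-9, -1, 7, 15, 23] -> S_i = -9 + 8*i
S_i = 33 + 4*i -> [33, 37, 41, 45, 49]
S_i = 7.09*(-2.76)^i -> [7.09, -19.57, 54.01, -149.06, 411.42]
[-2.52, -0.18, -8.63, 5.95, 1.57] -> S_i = Random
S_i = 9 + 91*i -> [9, 100, 191, 282, 373]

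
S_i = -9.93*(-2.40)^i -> [-9.93, 23.83, -57.2, 137.27, -329.45]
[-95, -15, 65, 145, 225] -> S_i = -95 + 80*i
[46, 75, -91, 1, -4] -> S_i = Random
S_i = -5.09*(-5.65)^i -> [-5.09, 28.76, -162.49, 918.04, -5186.94]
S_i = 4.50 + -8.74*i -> [4.5, -4.24, -12.98, -21.72, -30.46]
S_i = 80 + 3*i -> [80, 83, 86, 89, 92]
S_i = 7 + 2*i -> [7, 9, 11, 13, 15]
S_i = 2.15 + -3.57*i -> [2.15, -1.42, -4.99, -8.56, -12.13]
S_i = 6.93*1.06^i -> [6.93, 7.35, 7.79, 8.25, 8.75]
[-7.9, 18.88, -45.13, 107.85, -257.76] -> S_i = -7.90*(-2.39)^i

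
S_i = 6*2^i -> [6, 12, 24, 48, 96]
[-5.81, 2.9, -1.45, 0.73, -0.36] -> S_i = -5.81*(-0.50)^i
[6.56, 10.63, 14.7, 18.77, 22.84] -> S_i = 6.56 + 4.07*i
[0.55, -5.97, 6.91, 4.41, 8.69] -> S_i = Random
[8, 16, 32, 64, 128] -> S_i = 8*2^i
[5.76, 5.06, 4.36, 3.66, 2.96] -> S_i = 5.76 + -0.70*i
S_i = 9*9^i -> [9, 81, 729, 6561, 59049]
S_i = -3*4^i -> [-3, -12, -48, -192, -768]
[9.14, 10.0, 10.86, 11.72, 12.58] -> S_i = 9.14 + 0.86*i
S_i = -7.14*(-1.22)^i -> [-7.14, 8.71, -10.63, 12.97, -15.82]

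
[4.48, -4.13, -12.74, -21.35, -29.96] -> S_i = 4.48 + -8.61*i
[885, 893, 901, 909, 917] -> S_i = 885 + 8*i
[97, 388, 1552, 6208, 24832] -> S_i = 97*4^i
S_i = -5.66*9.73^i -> [-5.66, -55.07, -535.85, -5213.81, -50730.34]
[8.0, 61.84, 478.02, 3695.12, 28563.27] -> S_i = 8.00*7.73^i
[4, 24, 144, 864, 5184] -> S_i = 4*6^i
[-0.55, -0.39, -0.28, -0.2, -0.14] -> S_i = -0.55*0.71^i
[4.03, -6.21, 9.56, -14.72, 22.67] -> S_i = 4.03*(-1.54)^i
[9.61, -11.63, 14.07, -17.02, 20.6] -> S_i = 9.61*(-1.21)^i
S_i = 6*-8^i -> [6, -48, 384, -3072, 24576]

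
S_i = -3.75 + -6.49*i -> [-3.75, -10.24, -16.73, -23.22, -29.71]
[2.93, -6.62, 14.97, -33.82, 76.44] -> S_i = 2.93*(-2.26)^i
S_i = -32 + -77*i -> [-32, -109, -186, -263, -340]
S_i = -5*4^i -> [-5, -20, -80, -320, -1280]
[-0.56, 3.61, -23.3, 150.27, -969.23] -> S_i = -0.56*(-6.45)^i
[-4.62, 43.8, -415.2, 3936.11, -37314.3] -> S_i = -4.62*(-9.48)^i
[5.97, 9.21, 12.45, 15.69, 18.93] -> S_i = 5.97 + 3.24*i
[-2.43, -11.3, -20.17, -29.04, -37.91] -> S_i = -2.43 + -8.87*i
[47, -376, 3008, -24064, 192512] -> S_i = 47*-8^i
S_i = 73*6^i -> [73, 438, 2628, 15768, 94608]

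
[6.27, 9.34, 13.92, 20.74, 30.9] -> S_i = 6.27*1.49^i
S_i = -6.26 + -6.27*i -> [-6.26, -12.53, -18.8, -25.07, -31.34]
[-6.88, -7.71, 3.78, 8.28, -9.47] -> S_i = Random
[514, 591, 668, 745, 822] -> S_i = 514 + 77*i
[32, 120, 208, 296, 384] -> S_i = 32 + 88*i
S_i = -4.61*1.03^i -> [-4.61, -4.75, -4.89, -5.04, -5.19]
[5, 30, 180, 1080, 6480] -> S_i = 5*6^i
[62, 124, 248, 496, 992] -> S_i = 62*2^i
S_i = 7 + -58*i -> [7, -51, -109, -167, -225]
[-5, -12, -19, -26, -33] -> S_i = -5 + -7*i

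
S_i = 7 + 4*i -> [7, 11, 15, 19, 23]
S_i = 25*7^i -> [25, 175, 1225, 8575, 60025]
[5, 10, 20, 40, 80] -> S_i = 5*2^i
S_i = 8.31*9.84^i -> [8.31, 81.77, 804.62, 7917.47, 77907.89]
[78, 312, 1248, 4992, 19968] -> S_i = 78*4^i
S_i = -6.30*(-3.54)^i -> [-6.3, 22.3, -78.95, 279.48, -989.36]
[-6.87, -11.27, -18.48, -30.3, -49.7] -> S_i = -6.87*1.64^i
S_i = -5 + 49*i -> [-5, 44, 93, 142, 191]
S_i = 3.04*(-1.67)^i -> [3.04, -5.08, 8.48, -14.16, 23.65]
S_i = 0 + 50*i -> [0, 50, 100, 150, 200]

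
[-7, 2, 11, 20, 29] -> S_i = -7 + 9*i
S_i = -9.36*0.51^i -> [-9.36, -4.77, -2.43, -1.24, -0.63]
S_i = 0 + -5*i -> [0, -5, -10, -15, -20]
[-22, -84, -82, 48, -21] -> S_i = Random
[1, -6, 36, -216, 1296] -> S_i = 1*-6^i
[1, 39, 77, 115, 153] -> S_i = 1 + 38*i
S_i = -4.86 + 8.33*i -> [-4.86, 3.47, 11.8, 20.13, 28.46]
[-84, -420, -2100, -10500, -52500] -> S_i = -84*5^i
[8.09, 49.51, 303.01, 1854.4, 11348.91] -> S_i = 8.09*6.12^i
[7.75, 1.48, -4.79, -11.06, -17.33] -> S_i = 7.75 + -6.27*i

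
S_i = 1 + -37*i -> [1, -36, -73, -110, -147]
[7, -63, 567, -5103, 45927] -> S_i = 7*-9^i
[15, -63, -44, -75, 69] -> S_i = Random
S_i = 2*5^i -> [2, 10, 50, 250, 1250]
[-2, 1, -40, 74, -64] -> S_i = Random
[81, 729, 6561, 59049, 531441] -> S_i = 81*9^i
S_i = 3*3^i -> [3, 9, 27, 81, 243]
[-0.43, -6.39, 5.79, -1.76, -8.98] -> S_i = Random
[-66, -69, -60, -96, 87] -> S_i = Random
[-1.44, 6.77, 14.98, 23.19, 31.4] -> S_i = -1.44 + 8.21*i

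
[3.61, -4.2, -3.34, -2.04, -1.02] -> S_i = Random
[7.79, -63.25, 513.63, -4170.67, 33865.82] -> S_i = 7.79*(-8.12)^i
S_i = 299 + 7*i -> [299, 306, 313, 320, 327]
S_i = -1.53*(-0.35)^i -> [-1.53, 0.54, -0.19, 0.07, -0.02]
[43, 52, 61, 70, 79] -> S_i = 43 + 9*i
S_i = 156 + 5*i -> [156, 161, 166, 171, 176]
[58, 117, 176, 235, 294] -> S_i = 58 + 59*i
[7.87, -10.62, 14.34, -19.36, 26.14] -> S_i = 7.87*(-1.35)^i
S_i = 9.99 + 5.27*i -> [9.99, 15.26, 20.53, 25.8, 31.07]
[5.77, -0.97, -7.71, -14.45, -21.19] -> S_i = 5.77 + -6.74*i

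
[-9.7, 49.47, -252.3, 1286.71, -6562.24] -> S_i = -9.70*(-5.10)^i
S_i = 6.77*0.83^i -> [6.77, 5.62, 4.66, 3.87, 3.21]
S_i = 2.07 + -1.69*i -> [2.07, 0.38, -1.31, -3.0, -4.69]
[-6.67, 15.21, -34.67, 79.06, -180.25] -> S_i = -6.67*(-2.28)^i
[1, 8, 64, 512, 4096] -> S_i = 1*8^i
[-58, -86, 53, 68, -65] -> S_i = Random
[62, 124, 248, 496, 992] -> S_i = 62*2^i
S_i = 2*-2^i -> [2, -4, 8, -16, 32]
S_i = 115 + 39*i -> [115, 154, 193, 232, 271]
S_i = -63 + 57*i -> [-63, -6, 51, 108, 165]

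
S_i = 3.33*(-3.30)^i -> [3.33, -10.99, 36.26, -119.67, 394.91]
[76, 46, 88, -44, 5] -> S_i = Random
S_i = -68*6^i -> [-68, -408, -2448, -14688, -88128]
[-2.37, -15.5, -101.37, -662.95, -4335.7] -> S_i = -2.37*6.54^i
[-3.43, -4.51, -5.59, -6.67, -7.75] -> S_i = -3.43 + -1.08*i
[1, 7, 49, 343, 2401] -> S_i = 1*7^i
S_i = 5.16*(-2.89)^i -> [5.16, -14.91, 43.1, -124.55, 359.95]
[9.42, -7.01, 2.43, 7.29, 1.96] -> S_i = Random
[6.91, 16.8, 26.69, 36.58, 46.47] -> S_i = 6.91 + 9.89*i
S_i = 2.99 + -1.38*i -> [2.99, 1.61, 0.23, -1.15, -2.53]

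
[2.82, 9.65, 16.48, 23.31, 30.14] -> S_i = 2.82 + 6.83*i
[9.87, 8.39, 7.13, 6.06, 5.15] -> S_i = 9.87*0.85^i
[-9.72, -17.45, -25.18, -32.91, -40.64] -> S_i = -9.72 + -7.73*i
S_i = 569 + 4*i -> [569, 573, 577, 581, 585]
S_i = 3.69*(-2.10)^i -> [3.69, -7.75, 16.27, -34.17, 71.76]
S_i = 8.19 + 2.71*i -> [8.19, 10.9, 13.61, 16.32, 19.03]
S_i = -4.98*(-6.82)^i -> [-4.98, 33.96, -231.63, 1579.73, -10773.75]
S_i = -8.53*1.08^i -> [-8.53, -9.21, -9.95, -10.75, -11.6]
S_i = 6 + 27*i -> [6, 33, 60, 87, 114]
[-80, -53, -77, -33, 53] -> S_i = Random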